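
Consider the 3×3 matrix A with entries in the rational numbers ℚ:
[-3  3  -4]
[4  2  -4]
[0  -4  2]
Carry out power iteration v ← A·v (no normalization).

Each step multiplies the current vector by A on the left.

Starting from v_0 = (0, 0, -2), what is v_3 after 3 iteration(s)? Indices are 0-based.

v_3 = (304, 352, -336)

v_0 = (0, 0, -2).
v_1 = A·v_0 = (8, 8, -4).
v_2 = A·v_1 = (16, 64, -40).
v_3 = A·v_2 = (304, 352, -336).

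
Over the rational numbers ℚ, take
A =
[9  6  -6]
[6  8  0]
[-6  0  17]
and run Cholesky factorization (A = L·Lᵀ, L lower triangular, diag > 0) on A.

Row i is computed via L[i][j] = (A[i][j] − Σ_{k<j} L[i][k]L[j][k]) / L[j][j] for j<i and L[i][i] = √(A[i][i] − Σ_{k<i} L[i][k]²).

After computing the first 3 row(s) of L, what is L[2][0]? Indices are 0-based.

Step 1: L[0][0] = √(9) = 3.
  L[1][0] = (6) / L[0][0] = 2.
Step 2: L[1][1] = √(4) = 2.
  L[2][0] = (-6) / L[0][0] = -2.
  L[2][1] = (4) / L[1][1] = 2.
Step 3: L[2][2] = √(9) = 3.

L[2][0] = -2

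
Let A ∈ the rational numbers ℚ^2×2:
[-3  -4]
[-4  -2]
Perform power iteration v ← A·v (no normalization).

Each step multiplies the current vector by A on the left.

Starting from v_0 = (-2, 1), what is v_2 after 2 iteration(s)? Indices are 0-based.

v_2 = (-30, -20)

v_0 = (-2, 1).
v_1 = A·v_0 = (2, 6).
v_2 = A·v_1 = (-30, -20).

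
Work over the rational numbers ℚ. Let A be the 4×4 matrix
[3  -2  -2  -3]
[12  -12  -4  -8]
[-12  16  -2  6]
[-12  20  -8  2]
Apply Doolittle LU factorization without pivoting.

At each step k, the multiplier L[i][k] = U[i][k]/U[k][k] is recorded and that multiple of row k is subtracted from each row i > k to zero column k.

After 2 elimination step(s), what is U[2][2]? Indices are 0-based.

U[2][2] = -2

Step 1: pivot at (0,0) is 3.
  row1 ← row1 − (4)·row0  ⇒  L[1][0]=4, U row1=(0, -4, 4, 4)
  row2 ← row2 − (-4)·row0  ⇒  L[2][0]=-4, U row2=(0, 8, -10, -6)
  row3 ← row3 − (-4)·row0  ⇒  L[3][0]=-4, U row3=(0, 12, -16, -10)
Step 2: pivot at (1,1) is -4.
  row2 ← row2 − (-2)·row1  ⇒  L[2][1]=-2, U row2=(0, 0, -2, 2)
  row3 ← row3 − (-3)·row1  ⇒  L[3][1]=-3, U row3=(0, 0, -4, 2)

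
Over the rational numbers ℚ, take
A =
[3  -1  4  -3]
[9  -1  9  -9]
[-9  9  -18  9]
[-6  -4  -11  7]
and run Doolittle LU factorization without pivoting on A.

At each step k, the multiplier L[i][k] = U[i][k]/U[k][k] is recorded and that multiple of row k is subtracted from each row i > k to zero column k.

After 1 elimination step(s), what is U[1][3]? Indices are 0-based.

U[1][3] = 0

[col 0] pivot 3
  R1 -= 3*R0 → (0, 2, -3, 0)  (L[1][0] := 3)
  R2 -= -3*R0 → (0, 6, -6, 0)  (L[2][0] := -3)
  R3 -= -2*R0 → (0, -6, -3, 1)  (L[3][0] := -2)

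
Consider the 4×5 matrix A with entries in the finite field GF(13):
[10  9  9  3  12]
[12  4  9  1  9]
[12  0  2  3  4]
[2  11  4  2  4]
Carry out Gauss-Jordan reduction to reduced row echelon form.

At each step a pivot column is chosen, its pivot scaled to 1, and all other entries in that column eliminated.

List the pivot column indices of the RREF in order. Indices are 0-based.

[1] R0 /= 10  ⇒  (1, 10, 10, 12, 9)
     R1 -= 12·R0  ⇒  (0, 1, 6, 0, 5)
     R2 -= 12·R0  ⇒  (0, 10, 12, 2, 0)
     R3 -= 2·R0  ⇒  (0, 4, 10, 4, 12)
[2] R1 /= 1  ⇒  (0, 1, 6, 0, 5)
     R0 -= 10·R1  ⇒  (1, 0, 2, 12, 11)
     R2 -= 10·R1  ⇒  (0, 0, 4, 2, 2)
     R3 -= 4·R1  ⇒  (0, 0, 12, 4, 5)
[3] R2 /= 4  ⇒  (0, 0, 1, 7, 7)
     R0 -= 2·R2  ⇒  (1, 0, 0, 11, 10)
     R1 -= 6·R2  ⇒  (0, 1, 0, 10, 2)
     R3 -= 12·R2  ⇒  (0, 0, 0, 11, 12)
[4] R3 /= 11  ⇒  (0, 0, 0, 1, 7)
     R0 -= 11·R3  ⇒  (1, 0, 0, 0, 11)
     R1 -= 10·R3  ⇒  (0, 1, 0, 0, 10)
     R2 -= 7·R3  ⇒  (0, 0, 1, 0, 10)

pivot columns: 0, 1, 2, 3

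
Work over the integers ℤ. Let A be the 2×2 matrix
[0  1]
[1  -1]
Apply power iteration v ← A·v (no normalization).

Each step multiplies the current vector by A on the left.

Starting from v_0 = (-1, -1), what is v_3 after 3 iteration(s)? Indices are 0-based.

v_0 = (-1, -1).
v_1 = A·v_0 = (-1, 0).
v_2 = A·v_1 = (0, -1).
v_3 = A·v_2 = (-1, 1).

v_3 = (-1, 1)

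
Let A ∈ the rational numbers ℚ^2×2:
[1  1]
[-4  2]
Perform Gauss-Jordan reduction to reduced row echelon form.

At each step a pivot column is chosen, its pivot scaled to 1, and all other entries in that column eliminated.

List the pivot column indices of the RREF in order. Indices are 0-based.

[1] R0 /= 1  ⇒  (1, 1)
     R1 -= -4·R0  ⇒  (0, 6)
[2] R1 /= 6  ⇒  (0, 1)
     R0 -= 1·R1  ⇒  (1, 0)

pivot columns: 0, 1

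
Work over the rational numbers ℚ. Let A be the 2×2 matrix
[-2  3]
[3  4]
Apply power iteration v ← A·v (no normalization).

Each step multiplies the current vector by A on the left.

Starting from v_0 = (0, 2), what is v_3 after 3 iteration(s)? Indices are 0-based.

v_0 = (0, 2).
v_1 = A·v_0 = (6, 8).
v_2 = A·v_1 = (12, 50).
v_3 = A·v_2 = (126, 236).

v_3 = (126, 236)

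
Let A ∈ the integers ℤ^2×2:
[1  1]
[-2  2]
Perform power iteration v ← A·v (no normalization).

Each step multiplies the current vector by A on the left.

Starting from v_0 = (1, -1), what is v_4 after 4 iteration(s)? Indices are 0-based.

v_0 = (1, -1).
v_1 = A·v_0 = (0, -4).
v_2 = A·v_1 = (-4, -8).
v_3 = A·v_2 = (-12, -8).
v_4 = A·v_3 = (-20, 8).

v_4 = (-20, 8)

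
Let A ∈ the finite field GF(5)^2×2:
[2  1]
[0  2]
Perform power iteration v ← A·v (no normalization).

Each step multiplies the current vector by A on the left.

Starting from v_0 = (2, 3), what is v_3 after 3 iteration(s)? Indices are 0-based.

v_3 = (2, 4)

v_0 = (2, 3).
v_1 = A·v_0 = (2, 1).
v_2 = A·v_1 = (0, 2).
v_3 = A·v_2 = (2, 4).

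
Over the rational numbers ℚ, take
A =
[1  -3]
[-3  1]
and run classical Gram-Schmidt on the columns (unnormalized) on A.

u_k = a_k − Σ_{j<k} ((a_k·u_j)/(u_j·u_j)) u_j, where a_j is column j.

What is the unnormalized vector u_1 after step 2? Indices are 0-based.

Step 1: u_0 = a_0 = (1, -3).
Step 2: u_1 = a_1 − (-3/5)·u_0 = (-12/5, -4/5).

u_1 = (-12/5, -4/5)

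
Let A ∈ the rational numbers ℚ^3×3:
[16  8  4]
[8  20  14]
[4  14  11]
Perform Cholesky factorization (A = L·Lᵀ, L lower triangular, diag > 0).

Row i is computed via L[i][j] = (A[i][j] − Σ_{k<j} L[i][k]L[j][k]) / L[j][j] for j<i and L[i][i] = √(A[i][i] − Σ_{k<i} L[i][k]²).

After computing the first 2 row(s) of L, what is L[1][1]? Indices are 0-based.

Step 1: L[0][0] = √(16) = 4.
  L[1][0] = (8) / L[0][0] = 2.
Step 2: L[1][1] = √(16) = 4.

L[1][1] = 4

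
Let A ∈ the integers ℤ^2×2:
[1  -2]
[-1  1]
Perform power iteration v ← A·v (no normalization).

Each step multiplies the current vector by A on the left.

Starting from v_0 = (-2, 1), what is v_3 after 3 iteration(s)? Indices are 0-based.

v_3 = (-24, 17)

v_0 = (-2, 1).
v_1 = A·v_0 = (-4, 3).
v_2 = A·v_1 = (-10, 7).
v_3 = A·v_2 = (-24, 17).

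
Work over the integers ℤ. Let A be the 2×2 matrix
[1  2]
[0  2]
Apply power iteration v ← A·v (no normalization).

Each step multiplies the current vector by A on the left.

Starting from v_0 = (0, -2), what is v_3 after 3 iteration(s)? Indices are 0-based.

v_0 = (0, -2).
v_1 = A·v_0 = (-4, -4).
v_2 = A·v_1 = (-12, -8).
v_3 = A·v_2 = (-28, -16).

v_3 = (-28, -16)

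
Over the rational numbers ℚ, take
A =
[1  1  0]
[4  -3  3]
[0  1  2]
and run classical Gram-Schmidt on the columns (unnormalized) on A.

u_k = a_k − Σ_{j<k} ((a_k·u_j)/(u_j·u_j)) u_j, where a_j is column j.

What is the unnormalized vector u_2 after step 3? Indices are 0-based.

u_2 = (-34/33, 17/66, 119/66)

Step 1: u_0 = a_0 = (1, 4, 0).
Step 2: u_1 = a_1 − (-11/17)·u_0 = (28/17, -7/17, 1).
Step 3: u_2 = a_2 − (12/17)·u_0 − (13/66)·u_1 = (-34/33, 17/66, 119/66).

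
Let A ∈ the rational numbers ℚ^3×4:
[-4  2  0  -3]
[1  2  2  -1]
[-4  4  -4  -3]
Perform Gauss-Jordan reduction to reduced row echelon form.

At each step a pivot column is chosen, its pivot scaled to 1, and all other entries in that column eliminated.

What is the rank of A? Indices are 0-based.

rank = 3

[1] R0 /= -4  ⇒  (1, -1/2, 0, 3/4)
     R1 -= 1·R0  ⇒  (0, 5/2, 2, -7/4)
     R2 -= -4·R0  ⇒  (0, 2, -4, 0)
[2] R1 /= 5/2  ⇒  (0, 1, 4/5, -7/10)
     R0 -= -1/2·R1  ⇒  (1, 0, 2/5, 2/5)
     R2 -= 2·R1  ⇒  (0, 0, -28/5, 7/5)
[3] R2 /= -28/5  ⇒  (0, 0, 1, -1/4)
     R0 -= 2/5·R2  ⇒  (1, 0, 0, 1/2)
     R1 -= 4/5·R2  ⇒  (0, 1, 0, -1/2)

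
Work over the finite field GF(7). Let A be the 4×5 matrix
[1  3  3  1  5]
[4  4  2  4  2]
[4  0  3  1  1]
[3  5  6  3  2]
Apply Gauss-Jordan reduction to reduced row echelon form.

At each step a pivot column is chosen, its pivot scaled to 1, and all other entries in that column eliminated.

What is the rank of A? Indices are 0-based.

rank = 4

step 1: normalize row 0 (÷1) = (1, 3, 3, 1, 5)
  row 1: subtract 4×row0 = (0, 6, 4, 0, 3)
  row 2: subtract 4×row0 = (0, 2, 5, 4, 2)
  row 3: subtract 3×row0 = (0, 3, 4, 0, 1)
step 2: normalize row 1 (÷6) = (0, 1, 3, 0, 4)
  row 0: subtract 3×row1 = (1, 0, 1, 1, 0)
  row 2: subtract 2×row1 = (0, 0, 6, 4, 1)
  row 3: subtract 3×row1 = (0, 0, 2, 0, 3)
step 3: normalize row 2 (÷6) = (0, 0, 1, 3, 6)
  row 0: subtract 1×row2 = (1, 0, 0, 5, 1)
  row 1: subtract 3×row2 = (0, 1, 0, 5, 0)
  row 3: subtract 2×row2 = (0, 0, 0, 1, 5)
step 4: normalize row 3 (÷1) = (0, 0, 0, 1, 5)
  row 0: subtract 5×row3 = (1, 0, 0, 0, 4)
  row 1: subtract 5×row3 = (0, 1, 0, 0, 3)
  row 2: subtract 3×row3 = (0, 0, 1, 0, 5)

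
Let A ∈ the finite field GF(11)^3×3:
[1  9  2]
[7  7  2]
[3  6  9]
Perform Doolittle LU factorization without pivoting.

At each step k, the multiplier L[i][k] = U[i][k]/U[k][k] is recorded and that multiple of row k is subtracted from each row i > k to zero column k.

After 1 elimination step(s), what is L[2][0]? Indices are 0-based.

L[2][0] = 3

Step 1: pivot at (0,0) is 1.
  row1 ← row1 − (7)·row0  ⇒  L[1][0]=7, U row1=(0, 10, 10)
  row2 ← row2 − (3)·row0  ⇒  L[2][0]=3, U row2=(0, 1, 3)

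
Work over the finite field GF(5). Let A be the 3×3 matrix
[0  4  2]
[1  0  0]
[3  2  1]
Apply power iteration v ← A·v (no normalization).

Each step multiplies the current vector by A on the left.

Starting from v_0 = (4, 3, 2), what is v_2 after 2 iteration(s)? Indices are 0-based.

v_2 = (1, 1, 1)

v_0 = (4, 3, 2).
v_1 = A·v_0 = (1, 4, 0).
v_2 = A·v_1 = (1, 1, 1).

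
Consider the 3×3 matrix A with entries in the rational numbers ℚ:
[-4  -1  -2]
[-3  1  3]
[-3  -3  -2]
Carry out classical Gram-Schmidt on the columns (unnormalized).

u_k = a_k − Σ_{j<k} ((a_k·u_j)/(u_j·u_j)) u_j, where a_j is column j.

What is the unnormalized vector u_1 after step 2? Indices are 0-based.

u_1 = (3/17, 32/17, -36/17)

Step 1: u_0 = a_0 = (-4, -3, -3).
Step 2: u_1 = a_1 − (5/17)·u_0 = (3/17, 32/17, -36/17).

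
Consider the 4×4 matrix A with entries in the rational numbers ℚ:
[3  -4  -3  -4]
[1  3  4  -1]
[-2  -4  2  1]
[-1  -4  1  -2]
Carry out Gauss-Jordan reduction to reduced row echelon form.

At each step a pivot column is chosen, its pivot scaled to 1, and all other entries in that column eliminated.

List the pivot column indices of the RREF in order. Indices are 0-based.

pivot columns: 0, 1, 2, 3

step 1: normalize row 0 (÷3) = (1, -4/3, -1, -4/3)
  row 1: subtract 1×row0 = (0, 13/3, 5, 1/3)
  row 2: subtract -2×row0 = (0, -20/3, 0, -5/3)
  row 3: subtract -1×row0 = (0, -16/3, 0, -10/3)
step 2: normalize row 1 (÷13/3) = (0, 1, 15/13, 1/13)
  row 0: subtract -4/3×row1 = (1, 0, 7/13, -16/13)
  row 2: subtract -20/3×row1 = (0, 0, 100/13, -15/13)
  row 3: subtract -16/3×row1 = (0, 0, 80/13, -38/13)
step 3: normalize row 2 (÷100/13) = (0, 0, 1, -3/20)
  row 0: subtract 7/13×row2 = (1, 0, 0, -23/20)
  row 1: subtract 15/13×row2 = (0, 1, 0, 1/4)
  row 3: subtract 80/13×row2 = (0, 0, 0, -2)
step 4: normalize row 3 (÷-2) = (0, 0, 0, 1)
  row 0: subtract -23/20×row3 = (1, 0, 0, 0)
  row 1: subtract 1/4×row3 = (0, 1, 0, 0)
  row 2: subtract -3/20×row3 = (0, 0, 1, 0)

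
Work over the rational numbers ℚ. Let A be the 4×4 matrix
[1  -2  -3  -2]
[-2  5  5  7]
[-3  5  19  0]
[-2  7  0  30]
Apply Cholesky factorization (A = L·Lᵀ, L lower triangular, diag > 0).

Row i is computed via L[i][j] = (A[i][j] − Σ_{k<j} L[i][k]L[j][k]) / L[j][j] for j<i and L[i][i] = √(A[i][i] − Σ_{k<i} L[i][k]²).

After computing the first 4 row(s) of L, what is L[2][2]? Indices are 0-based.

L[2][2] = 3

Step 1: L[0][0] = √(1) = 1.
  L[1][0] = (-2) / L[0][0] = -2.
Step 2: L[1][1] = √(1) = 1.
  L[2][0] = (-3) / L[0][0] = -3.
  L[2][1] = (-1) / L[1][1] = -1.
Step 3: L[2][2] = √(9) = 3.
  L[3][0] = (-2) / L[0][0] = -2.
  L[3][1] = (3) / L[1][1] = 3.
  L[3][2] = (-3) / L[2][2] = -1.
Step 4: L[3][3] = √(16) = 4.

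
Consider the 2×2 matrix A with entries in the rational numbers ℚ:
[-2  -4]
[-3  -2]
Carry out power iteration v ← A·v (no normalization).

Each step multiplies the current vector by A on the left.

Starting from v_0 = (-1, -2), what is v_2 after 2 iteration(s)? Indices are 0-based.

v_2 = (-48, -44)

v_0 = (-1, -2).
v_1 = A·v_0 = (10, 7).
v_2 = A·v_1 = (-48, -44).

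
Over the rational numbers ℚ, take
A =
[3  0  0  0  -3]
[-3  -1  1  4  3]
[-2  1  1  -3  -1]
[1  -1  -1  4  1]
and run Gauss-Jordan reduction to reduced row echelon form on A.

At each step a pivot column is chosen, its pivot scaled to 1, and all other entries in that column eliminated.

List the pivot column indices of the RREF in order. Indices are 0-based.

[1] R0 /= 3  ⇒  (1, 0, 0, 0, -1)
     R1 -= -3·R0  ⇒  (0, -1, 1, 4, 0)
     R2 -= -2·R0  ⇒  (0, 1, 1, -3, -3)
     R3 -= 1·R0  ⇒  (0, -1, -1, 4, 2)
[2] R1 /= -1  ⇒  (0, 1, -1, -4, 0)
     R2 -= 1·R1  ⇒  (0, 0, 2, 1, -3)
     R3 -= -1·R1  ⇒  (0, 0, -2, 0, 2)
[3] R2 /= 2  ⇒  (0, 0, 1, 1/2, -3/2)
     R1 -= -1·R2  ⇒  (0, 1, 0, -7/2, -3/2)
     R3 -= -2·R2  ⇒  (0, 0, 0, 1, -1)
[4] R3 /= 1  ⇒  (0, 0, 0, 1, -1)
     R1 -= -7/2·R3  ⇒  (0, 1, 0, 0, -5)
     R2 -= 1/2·R3  ⇒  (0, 0, 1, 0, -1)

pivot columns: 0, 1, 2, 3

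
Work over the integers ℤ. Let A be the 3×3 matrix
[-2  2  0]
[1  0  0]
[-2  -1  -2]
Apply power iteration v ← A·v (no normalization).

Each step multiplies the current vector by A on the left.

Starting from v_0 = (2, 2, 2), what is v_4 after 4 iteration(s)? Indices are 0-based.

v_4 = (24, -8, 100)

v_0 = (2, 2, 2).
v_1 = A·v_0 = (0, 2, -10).
v_2 = A·v_1 = (4, 0, 18).
v_3 = A·v_2 = (-8, 4, -44).
v_4 = A·v_3 = (24, -8, 100).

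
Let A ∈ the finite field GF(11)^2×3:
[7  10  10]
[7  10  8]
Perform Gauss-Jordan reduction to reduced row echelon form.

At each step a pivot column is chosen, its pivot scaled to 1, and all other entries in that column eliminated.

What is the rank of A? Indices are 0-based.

rank = 2

pivot(0,0)=7: scale R0 → (1, 3, 3)
  clear (1,0): R1 −= (7)R0 → (0, 0, 9)
col 1: no nonzero at/below row 1; advance.
pivot(1,2)=9: scale R1 → (0, 0, 1)
  clear (0,2): R0 −= (3)R1 → (1, 3, 0)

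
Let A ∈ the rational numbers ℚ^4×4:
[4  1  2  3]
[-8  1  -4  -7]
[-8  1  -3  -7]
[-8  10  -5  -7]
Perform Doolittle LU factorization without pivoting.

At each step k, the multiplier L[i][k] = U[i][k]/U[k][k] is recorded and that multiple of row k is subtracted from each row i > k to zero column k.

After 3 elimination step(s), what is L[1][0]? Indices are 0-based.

k=0: U[0][0]=4
  eliminate (1,0): mult=-2, new row 1: (0, 3, 0, -1); set L[1][0]=-2
  eliminate (2,0): mult=-2, new row 2: (0, 3, 1, -1); set L[2][0]=-2
  eliminate (3,0): mult=-2, new row 3: (0, 12, -1, -1); set L[3][0]=-2
k=1: U[1][1]=3
  eliminate (2,1): mult=1, new row 2: (0, 0, 1, 0); set L[2][1]=1
  eliminate (3,1): mult=4, new row 3: (0, 0, -1, 3); set L[3][1]=4
k=2: U[2][2]=1
  eliminate (3,2): mult=-1, new row 3: (0, 0, 0, 3); set L[3][2]=-1

L[1][0] = -2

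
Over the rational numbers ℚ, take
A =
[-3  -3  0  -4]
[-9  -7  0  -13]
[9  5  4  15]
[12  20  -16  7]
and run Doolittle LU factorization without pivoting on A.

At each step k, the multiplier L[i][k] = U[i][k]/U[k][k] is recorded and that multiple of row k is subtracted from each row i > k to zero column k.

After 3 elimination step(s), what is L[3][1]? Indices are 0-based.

k=0: U[0][0]=-3
  eliminate (1,0): mult=3, new row 1: (0, 2, 0, -1); set L[1][0]=3
  eliminate (2,0): mult=-3, new row 2: (0, -4, 4, 3); set L[2][0]=-3
  eliminate (3,0): mult=-4, new row 3: (0, 8, -16, -9); set L[3][0]=-4
k=1: U[1][1]=2
  eliminate (2,1): mult=-2, new row 2: (0, 0, 4, 1); set L[2][1]=-2
  eliminate (3,1): mult=4, new row 3: (0, 0, -16, -5); set L[3][1]=4
k=2: U[2][2]=4
  eliminate (3,2): mult=-4, new row 3: (0, 0, 0, -1); set L[3][2]=-4

L[3][1] = 4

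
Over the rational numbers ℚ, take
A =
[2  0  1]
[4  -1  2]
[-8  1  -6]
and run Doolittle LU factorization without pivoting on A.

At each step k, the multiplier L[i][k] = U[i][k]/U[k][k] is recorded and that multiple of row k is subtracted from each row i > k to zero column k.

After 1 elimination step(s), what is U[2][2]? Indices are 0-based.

U[2][2] = -2

Step 1: pivot at (0,0) is 2.
  row1 ← row1 − (2)·row0  ⇒  L[1][0]=2, U row1=(0, -1, 0)
  row2 ← row2 − (-4)·row0  ⇒  L[2][0]=-4, U row2=(0, 1, -2)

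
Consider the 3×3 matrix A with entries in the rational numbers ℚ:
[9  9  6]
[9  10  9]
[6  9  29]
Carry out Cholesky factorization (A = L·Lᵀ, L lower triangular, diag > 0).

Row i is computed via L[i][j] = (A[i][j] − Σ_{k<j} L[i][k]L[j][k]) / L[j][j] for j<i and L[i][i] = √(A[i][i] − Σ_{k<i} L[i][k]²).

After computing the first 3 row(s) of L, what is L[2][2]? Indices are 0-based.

Step 1: L[0][0] = √(9) = 3.
  L[1][0] = (9) / L[0][0] = 3.
Step 2: L[1][1] = √(1) = 1.
  L[2][0] = (6) / L[0][0] = 2.
  L[2][1] = (3) / L[1][1] = 3.
Step 3: L[2][2] = √(16) = 4.

L[2][2] = 4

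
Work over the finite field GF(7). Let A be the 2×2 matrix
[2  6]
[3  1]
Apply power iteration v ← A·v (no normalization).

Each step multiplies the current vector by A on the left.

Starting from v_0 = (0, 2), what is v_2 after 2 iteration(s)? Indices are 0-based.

v_2 = (1, 3)

v_0 = (0, 2).
v_1 = A·v_0 = (5, 2).
v_2 = A·v_1 = (1, 3).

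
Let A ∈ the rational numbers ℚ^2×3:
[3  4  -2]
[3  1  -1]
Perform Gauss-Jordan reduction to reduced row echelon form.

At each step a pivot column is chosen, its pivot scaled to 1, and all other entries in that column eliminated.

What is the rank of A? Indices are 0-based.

pivot(0,0)=3: scale R0 → (1, 4/3, -2/3)
  clear (1,0): R1 −= (3)R0 → (0, -3, 1)
pivot(1,1)=-3: scale R1 → (0, 1, -1/3)
  clear (0,1): R0 −= (4/3)R1 → (1, 0, -2/9)

rank = 2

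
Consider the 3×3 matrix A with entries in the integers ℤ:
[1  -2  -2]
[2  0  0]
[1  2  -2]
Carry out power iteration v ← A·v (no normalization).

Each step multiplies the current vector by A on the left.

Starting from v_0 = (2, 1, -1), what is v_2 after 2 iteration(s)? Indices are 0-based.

v_2 = (-18, 4, -2)

v_0 = (2, 1, -1).
v_1 = A·v_0 = (2, 4, 6).
v_2 = A·v_1 = (-18, 4, -2).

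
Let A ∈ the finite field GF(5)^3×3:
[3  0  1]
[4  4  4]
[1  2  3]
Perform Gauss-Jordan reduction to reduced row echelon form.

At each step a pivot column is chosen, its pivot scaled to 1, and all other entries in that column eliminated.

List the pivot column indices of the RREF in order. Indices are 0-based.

step 1: normalize row 0 (÷3) = (1, 0, 2)
  row 1: subtract 4×row0 = (0, 4, 1)
  row 2: subtract 1×row0 = (0, 2, 1)
step 2: normalize row 1 (÷4) = (0, 1, 4)
  row 2: subtract 2×row1 = (0, 0, 3)
step 3: normalize row 2 (÷3) = (0, 0, 1)
  row 0: subtract 2×row2 = (1, 0, 0)
  row 1: subtract 4×row2 = (0, 1, 0)

pivot columns: 0, 1, 2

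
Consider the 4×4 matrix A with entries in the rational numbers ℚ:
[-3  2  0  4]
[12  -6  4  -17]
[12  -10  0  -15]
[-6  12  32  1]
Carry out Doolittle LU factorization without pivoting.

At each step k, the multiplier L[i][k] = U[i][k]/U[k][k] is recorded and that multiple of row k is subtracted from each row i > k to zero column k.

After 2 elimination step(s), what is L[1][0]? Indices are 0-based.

L[1][0] = -4

k=0: U[0][0]=-3
  eliminate (1,0): mult=-4, new row 1: (0, 2, 4, -1); set L[1][0]=-4
  eliminate (2,0): mult=-4, new row 2: (0, -2, 0, 1); set L[2][0]=-4
  eliminate (3,0): mult=2, new row 3: (0, 8, 32, -7); set L[3][0]=2
k=1: U[1][1]=2
  eliminate (2,1): mult=-1, new row 2: (0, 0, 4, 0); set L[2][1]=-1
  eliminate (3,1): mult=4, new row 3: (0, 0, 16, -3); set L[3][1]=4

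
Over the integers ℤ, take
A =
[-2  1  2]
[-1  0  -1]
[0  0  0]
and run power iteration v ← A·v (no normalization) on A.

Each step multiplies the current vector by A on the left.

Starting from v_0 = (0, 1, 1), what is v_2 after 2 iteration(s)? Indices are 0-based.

v_0 = (0, 1, 1).
v_1 = A·v_0 = (3, -1, 0).
v_2 = A·v_1 = (-7, -3, 0).

v_2 = (-7, -3, 0)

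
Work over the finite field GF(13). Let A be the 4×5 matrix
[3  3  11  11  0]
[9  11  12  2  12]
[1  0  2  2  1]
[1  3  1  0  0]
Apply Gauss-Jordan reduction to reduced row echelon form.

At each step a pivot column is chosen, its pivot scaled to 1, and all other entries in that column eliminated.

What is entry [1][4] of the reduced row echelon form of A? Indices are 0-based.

M[1][4] = 9

[1] R0 /= 3  ⇒  (1, 1, 8, 8, 0)
     R1 -= 9·R0  ⇒  (0, 2, 5, 8, 12)
     R2 -= 1·R0  ⇒  (0, 12, 7, 7, 1)
     R3 -= 1·R0  ⇒  (0, 2, 6, 5, 0)
[2] R1 /= 2  ⇒  (0, 1, 9, 4, 6)
     R0 -= 1·R1  ⇒  (1, 0, 12, 4, 7)
     R2 -= 12·R1  ⇒  (0, 0, 3, 11, 7)
     R3 -= 2·R1  ⇒  (0, 0, 1, 10, 1)
[3] R2 /= 3  ⇒  (0, 0, 1, 8, 11)
     R0 -= 12·R2  ⇒  (1, 0, 0, 12, 5)
     R1 -= 9·R2  ⇒  (0, 1, 0, 10, 11)
     R3 -= 1·R2  ⇒  (0, 0, 0, 2, 3)
[4] R3 /= 2  ⇒  (0, 0, 0, 1, 8)
     R0 -= 12·R3  ⇒  (1, 0, 0, 0, 0)
     R1 -= 10·R3  ⇒  (0, 1, 0, 0, 9)
     R2 -= 8·R3  ⇒  (0, 0, 1, 0, 12)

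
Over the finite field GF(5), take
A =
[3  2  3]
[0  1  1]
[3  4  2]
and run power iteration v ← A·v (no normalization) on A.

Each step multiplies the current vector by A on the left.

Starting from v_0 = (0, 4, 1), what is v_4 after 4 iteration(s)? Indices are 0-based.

v_0 = (0, 4, 1).
v_1 = A·v_0 = (1, 0, 3).
v_2 = A·v_1 = (2, 3, 4).
v_3 = A·v_2 = (4, 2, 1).
v_4 = A·v_3 = (4, 3, 2).

v_4 = (4, 3, 2)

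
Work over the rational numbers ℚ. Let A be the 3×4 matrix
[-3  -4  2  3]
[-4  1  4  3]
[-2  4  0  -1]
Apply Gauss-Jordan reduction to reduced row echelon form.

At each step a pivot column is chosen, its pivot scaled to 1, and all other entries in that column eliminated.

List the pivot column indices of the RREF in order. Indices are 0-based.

pivot columns: 0, 1, 2

step 1: normalize row 0 (÷-3) = (1, 4/3, -2/3, -1)
  row 1: subtract -4×row0 = (0, 19/3, 4/3, -1)
  row 2: subtract -2×row0 = (0, 20/3, -4/3, -3)
step 2: normalize row 1 (÷19/3) = (0, 1, 4/19, -3/19)
  row 0: subtract 4/3×row1 = (1, 0, -18/19, -15/19)
  row 2: subtract 20/3×row1 = (0, 0, -52/19, -37/19)
step 3: normalize row 2 (÷-52/19) = (0, 0, 1, 37/52)
  row 0: subtract -18/19×row2 = (1, 0, 0, -3/26)
  row 1: subtract 4/19×row2 = (0, 1, 0, -4/13)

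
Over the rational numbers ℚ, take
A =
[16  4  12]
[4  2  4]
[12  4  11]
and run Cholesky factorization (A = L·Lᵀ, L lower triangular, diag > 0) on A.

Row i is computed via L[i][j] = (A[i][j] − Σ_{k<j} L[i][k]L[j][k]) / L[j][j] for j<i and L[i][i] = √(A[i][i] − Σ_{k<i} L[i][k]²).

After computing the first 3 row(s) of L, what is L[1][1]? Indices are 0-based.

L[1][1] = 1

Step 1: L[0][0] = √(16) = 4.
  L[1][0] = (4) / L[0][0] = 1.
Step 2: L[1][1] = √(1) = 1.
  L[2][0] = (12) / L[0][0] = 3.
  L[2][1] = (1) / L[1][1] = 1.
Step 3: L[2][2] = √(1) = 1.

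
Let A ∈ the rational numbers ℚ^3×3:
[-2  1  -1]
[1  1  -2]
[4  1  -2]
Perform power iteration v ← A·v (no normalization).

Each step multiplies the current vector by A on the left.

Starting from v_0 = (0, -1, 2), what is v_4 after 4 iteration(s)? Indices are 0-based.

v_0 = (0, -1, 2).
v_1 = A·v_0 = (-3, -5, -5).
v_2 = A·v_1 = (6, 2, -7).
v_3 = A·v_2 = (-3, 22, 40).
v_4 = A·v_3 = (-12, -61, -70).

v_4 = (-12, -61, -70)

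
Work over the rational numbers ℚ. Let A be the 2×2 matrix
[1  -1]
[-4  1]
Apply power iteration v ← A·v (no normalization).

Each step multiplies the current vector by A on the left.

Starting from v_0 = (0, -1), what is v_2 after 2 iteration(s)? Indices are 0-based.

v_0 = (0, -1).
v_1 = A·v_0 = (1, -1).
v_2 = A·v_1 = (2, -5).

v_2 = (2, -5)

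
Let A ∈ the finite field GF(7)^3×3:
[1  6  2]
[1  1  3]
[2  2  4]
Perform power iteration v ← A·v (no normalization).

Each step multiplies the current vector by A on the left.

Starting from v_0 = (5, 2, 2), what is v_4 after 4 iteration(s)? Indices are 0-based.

v_0 = (5, 2, 2).
v_1 = A·v_0 = (0, 6, 1).
v_2 = A·v_1 = (3, 2, 2).
v_3 = A·v_2 = (5, 4, 4).
v_4 = A·v_3 = (2, 0, 6).

v_4 = (2, 0, 6)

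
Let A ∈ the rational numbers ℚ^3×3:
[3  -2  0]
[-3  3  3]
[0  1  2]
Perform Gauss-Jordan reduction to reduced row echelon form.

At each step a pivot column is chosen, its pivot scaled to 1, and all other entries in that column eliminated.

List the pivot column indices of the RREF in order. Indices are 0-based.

pivot columns: 0, 1, 2

[1] R0 /= 3  ⇒  (1, -2/3, 0)
     R1 -= -3·R0  ⇒  (0, 1, 3)
[2] R1 /= 1  ⇒  (0, 1, 3)
     R0 -= -2/3·R1  ⇒  (1, 0, 2)
     R2 -= 1·R1  ⇒  (0, 0, -1)
[3] R2 /= -1  ⇒  (0, 0, 1)
     R0 -= 2·R2  ⇒  (1, 0, 0)
     R1 -= 3·R2  ⇒  (0, 1, 0)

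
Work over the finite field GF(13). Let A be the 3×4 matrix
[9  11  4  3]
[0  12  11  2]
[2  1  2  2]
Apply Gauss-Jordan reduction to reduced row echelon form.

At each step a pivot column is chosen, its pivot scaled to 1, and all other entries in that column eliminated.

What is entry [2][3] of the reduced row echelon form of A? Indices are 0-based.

[1] R0 /= 9  ⇒  (1, 7, 12, 9)
     R2 -= 2·R0  ⇒  (0, 0, 4, 10)
[2] R1 /= 12  ⇒  (0, 1, 2, 11)
     R0 -= 7·R1  ⇒  (1, 0, 11, 10)
[3] R2 /= 4  ⇒  (0, 0, 1, 9)
     R0 -= 11·R2  ⇒  (1, 0, 0, 2)
     R1 -= 2·R2  ⇒  (0, 1, 0, 6)

M[2][3] = 9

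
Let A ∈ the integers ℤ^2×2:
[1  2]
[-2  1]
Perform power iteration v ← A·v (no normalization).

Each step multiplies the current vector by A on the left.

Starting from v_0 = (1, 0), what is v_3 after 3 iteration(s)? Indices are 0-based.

v_0 = (1, 0).
v_1 = A·v_0 = (1, -2).
v_2 = A·v_1 = (-3, -4).
v_3 = A·v_2 = (-11, 2).

v_3 = (-11, 2)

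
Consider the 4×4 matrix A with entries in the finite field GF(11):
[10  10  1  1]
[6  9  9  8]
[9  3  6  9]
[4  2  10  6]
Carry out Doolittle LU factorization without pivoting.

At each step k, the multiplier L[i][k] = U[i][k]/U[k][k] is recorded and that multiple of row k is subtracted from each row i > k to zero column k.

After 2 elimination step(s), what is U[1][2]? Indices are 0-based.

[col 0] pivot 10
  R1 -= 5*R0 → (0, 3, 4, 3)  (L[1][0] := 5)
  R2 -= 2*R0 → (0, 5, 4, 7)  (L[2][0] := 2)
  R3 -= 7*R0 → (0, 9, 3, 10)  (L[3][0] := 7)
[col 1] pivot 3
  R2 -= 9*R1 → (0, 0, 1, 2)  (L[2][1] := 9)
  R3 -= 3*R1 → (0, 0, 2, 1)  (L[3][1] := 3)

U[1][2] = 4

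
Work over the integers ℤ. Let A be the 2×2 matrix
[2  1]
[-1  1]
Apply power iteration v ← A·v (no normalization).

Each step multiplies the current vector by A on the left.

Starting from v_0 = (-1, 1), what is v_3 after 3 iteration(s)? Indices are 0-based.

v_0 = (-1, 1).
v_1 = A·v_0 = (-1, 2).
v_2 = A·v_1 = (0, 3).
v_3 = A·v_2 = (3, 3).

v_3 = (3, 3)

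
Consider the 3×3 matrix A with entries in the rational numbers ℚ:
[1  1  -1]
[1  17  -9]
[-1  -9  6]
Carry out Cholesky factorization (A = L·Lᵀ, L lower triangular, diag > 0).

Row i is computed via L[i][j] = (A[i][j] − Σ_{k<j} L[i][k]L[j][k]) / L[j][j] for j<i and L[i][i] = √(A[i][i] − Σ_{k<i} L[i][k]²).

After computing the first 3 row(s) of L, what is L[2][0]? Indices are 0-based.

Step 1: L[0][0] = √(1) = 1.
  L[1][0] = (1) / L[0][0] = 1.
Step 2: L[1][1] = √(16) = 4.
  L[2][0] = (-1) / L[0][0] = -1.
  L[2][1] = (-8) / L[1][1] = -2.
Step 3: L[2][2] = √(1) = 1.

L[2][0] = -1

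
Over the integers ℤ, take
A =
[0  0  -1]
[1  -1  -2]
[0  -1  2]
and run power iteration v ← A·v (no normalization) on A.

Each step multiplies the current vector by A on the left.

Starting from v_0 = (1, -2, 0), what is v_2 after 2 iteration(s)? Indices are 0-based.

v_0 = (1, -2, 0).
v_1 = A·v_0 = (0, 3, 2).
v_2 = A·v_1 = (-2, -7, 1).

v_2 = (-2, -7, 1)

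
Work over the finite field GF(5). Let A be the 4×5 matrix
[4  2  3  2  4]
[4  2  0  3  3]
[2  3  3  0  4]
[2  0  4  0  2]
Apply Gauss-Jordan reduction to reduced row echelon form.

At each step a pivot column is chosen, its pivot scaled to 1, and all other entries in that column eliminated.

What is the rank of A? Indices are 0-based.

rank = 4

[1] R0 /= 4  ⇒  (1, 3, 2, 3, 1)
     R1 -= 4·R0  ⇒  (0, 0, 2, 1, 4)
     R2 -= 2·R0  ⇒  (0, 2, 4, 4, 2)
     R3 -= 2·R0  ⇒  (0, 4, 0, 4, 0)
[2] R1 <-> R2
[2] R1 /= 2  ⇒  (0, 1, 2, 2, 1)
     R0 -= 3·R1  ⇒  (1, 0, 1, 2, 3)
     R3 -= 4·R1  ⇒  (0, 0, 2, 1, 1)
[3] R2 /= 2  ⇒  (0, 0, 1, 3, 2)
     R0 -= 1·R2  ⇒  (1, 0, 0, 4, 1)
     R1 -= 2·R2  ⇒  (0, 1, 0, 1, 2)
     R3 -= 2·R2  ⇒  (0, 0, 0, 0, 2)
column 3 empty below row 3
[4] R3 /= 2  ⇒  (0, 0, 0, 0, 1)
     R0 -= 1·R3  ⇒  (1, 0, 0, 4, 0)
     R1 -= 2·R3  ⇒  (0, 1, 0, 1, 0)
     R2 -= 2·R3  ⇒  (0, 0, 1, 3, 0)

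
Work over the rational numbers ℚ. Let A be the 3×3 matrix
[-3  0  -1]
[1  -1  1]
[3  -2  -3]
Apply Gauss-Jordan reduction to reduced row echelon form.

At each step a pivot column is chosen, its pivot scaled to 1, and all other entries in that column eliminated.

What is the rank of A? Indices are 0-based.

pivot(0,0)=-3: scale R0 → (1, 0, 1/3)
  clear (1,0): R1 −= (1)R0 → (0, -1, 2/3)
  clear (2,0): R2 −= (3)R0 → (0, -2, -4)
pivot(1,1)=-1: scale R1 → (0, 1, -2/3)
  clear (2,1): R2 −= (-2)R1 → (0, 0, -16/3)
pivot(2,2)=-16/3: scale R2 → (0, 0, 1)
  clear (0,2): R0 −= (1/3)R2 → (1, 0, 0)
  clear (1,2): R1 −= (-2/3)R2 → (0, 1, 0)

rank = 3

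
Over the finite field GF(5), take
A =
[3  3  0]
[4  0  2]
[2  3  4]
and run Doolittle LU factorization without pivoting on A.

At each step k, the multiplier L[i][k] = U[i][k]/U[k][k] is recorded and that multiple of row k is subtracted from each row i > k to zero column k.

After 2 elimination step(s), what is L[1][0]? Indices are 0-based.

L[1][0] = 3

k=0: U[0][0]=3
  eliminate (1,0): mult=3, new row 1: (0, 1, 2); set L[1][0]=3
  eliminate (2,0): mult=4, new row 2: (0, 1, 4); set L[2][0]=4
k=1: U[1][1]=1
  eliminate (2,1): mult=1, new row 2: (0, 0, 2); set L[2][1]=1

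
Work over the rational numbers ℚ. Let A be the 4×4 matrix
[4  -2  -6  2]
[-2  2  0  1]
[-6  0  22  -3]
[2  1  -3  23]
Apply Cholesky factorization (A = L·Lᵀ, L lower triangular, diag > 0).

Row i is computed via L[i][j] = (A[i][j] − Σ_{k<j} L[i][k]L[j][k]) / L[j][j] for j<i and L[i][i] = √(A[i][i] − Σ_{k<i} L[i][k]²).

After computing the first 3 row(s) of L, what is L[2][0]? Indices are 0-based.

L[2][0] = -3

Step 1: L[0][0] = √(4) = 2.
  L[1][0] = (-2) / L[0][0] = -1.
Step 2: L[1][1] = √(1) = 1.
  L[2][0] = (-6) / L[0][0] = -3.
  L[2][1] = (-3) / L[1][1] = -3.
Step 3: L[2][2] = √(4) = 2.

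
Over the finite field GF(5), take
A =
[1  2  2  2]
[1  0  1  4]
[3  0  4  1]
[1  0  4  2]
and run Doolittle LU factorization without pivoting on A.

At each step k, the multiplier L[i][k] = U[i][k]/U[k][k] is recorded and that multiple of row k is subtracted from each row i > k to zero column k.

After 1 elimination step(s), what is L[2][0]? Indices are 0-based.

k=0: U[0][0]=1
  eliminate (1,0): mult=1, new row 1: (0, 3, 4, 2); set L[1][0]=1
  eliminate (2,0): mult=3, new row 2: (0, 4, 3, 0); set L[2][0]=3
  eliminate (3,0): mult=1, new row 3: (0, 3, 2, 0); set L[3][0]=1

L[2][0] = 3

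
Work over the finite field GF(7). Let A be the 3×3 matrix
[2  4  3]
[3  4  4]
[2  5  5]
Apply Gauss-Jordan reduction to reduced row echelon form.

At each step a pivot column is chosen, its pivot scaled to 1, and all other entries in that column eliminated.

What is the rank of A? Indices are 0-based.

rank = 2

[1] R0 /= 2  ⇒  (1, 2, 5)
     R1 -= 3·R0  ⇒  (0, 5, 3)
     R2 -= 2·R0  ⇒  (0, 1, 2)
[2] R1 /= 5  ⇒  (0, 1, 2)
     R0 -= 2·R1  ⇒  (1, 0, 1)
     R2 -= 1·R1  ⇒  (0, 0, 0)
column 2 empty below row 2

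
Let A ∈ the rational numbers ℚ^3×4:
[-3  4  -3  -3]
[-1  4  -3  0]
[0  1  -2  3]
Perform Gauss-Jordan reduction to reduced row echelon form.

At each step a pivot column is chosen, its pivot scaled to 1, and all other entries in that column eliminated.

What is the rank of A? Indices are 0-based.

rank = 3

pivot(0,0)=-3: scale R0 → (1, -4/3, 1, 1)
  clear (1,0): R1 −= (-1)R0 → (0, 8/3, -2, 1)
pivot(1,1)=8/3: scale R1 → (0, 1, -3/4, 3/8)
  clear (0,1): R0 −= (-4/3)R1 → (1, 0, 0, 3/2)
  clear (2,1): R2 −= (1)R1 → (0, 0, -5/4, 21/8)
pivot(2,2)=-5/4: scale R2 → (0, 0, 1, -21/10)
  clear (1,2): R1 −= (-3/4)R2 → (0, 1, 0, -6/5)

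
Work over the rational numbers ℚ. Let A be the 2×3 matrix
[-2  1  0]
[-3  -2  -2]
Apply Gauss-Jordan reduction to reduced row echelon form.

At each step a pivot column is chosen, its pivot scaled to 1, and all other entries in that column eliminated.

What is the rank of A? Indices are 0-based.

pivot(0,0)=-2: scale R0 → (1, -1/2, 0)
  clear (1,0): R1 −= (-3)R0 → (0, -7/2, -2)
pivot(1,1)=-7/2: scale R1 → (0, 1, 4/7)
  clear (0,1): R0 −= (-1/2)R1 → (1, 0, 2/7)

rank = 2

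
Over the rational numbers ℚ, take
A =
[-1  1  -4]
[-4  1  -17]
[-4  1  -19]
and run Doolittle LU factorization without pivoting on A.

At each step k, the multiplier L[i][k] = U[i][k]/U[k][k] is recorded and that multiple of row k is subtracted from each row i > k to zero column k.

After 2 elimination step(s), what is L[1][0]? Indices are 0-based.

[col 0] pivot -1
  R1 -= 4*R0 → (0, -3, -1)  (L[1][0] := 4)
  R2 -= 4*R0 → (0, -3, -3)  (L[2][0] := 4)
[col 1] pivot -3
  R2 -= 1*R1 → (0, 0, -2)  (L[2][1] := 1)

L[1][0] = 4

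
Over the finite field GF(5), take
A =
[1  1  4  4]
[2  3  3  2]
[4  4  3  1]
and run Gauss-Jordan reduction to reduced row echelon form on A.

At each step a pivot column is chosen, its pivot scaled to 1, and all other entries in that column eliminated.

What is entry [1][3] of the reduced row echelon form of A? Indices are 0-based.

step 1: normalize row 0 (÷1) = (1, 1, 4, 4)
  row 1: subtract 2×row0 = (0, 1, 0, 4)
  row 2: subtract 4×row0 = (0, 0, 2, 0)
step 2: normalize row 1 (÷1) = (0, 1, 0, 4)
  row 0: subtract 1×row1 = (1, 0, 4, 0)
step 3: normalize row 2 (÷2) = (0, 0, 1, 0)
  row 0: subtract 4×row2 = (1, 0, 0, 0)

M[1][3] = 4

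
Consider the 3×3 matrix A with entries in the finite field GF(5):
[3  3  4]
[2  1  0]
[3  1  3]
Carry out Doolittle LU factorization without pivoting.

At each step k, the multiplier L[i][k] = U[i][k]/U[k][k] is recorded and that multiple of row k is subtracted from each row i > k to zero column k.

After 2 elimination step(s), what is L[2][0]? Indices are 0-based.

Step 1: pivot at (0,0) is 3.
  row1 ← row1 − (4)·row0  ⇒  L[1][0]=4, U row1=(0, 4, 4)
  row2 ← row2 − (1)·row0  ⇒  L[2][0]=1, U row2=(0, 3, 4)
Step 2: pivot at (1,1) is 4.
  row2 ← row2 − (2)·row1  ⇒  L[2][1]=2, U row2=(0, 0, 1)

L[2][0] = 1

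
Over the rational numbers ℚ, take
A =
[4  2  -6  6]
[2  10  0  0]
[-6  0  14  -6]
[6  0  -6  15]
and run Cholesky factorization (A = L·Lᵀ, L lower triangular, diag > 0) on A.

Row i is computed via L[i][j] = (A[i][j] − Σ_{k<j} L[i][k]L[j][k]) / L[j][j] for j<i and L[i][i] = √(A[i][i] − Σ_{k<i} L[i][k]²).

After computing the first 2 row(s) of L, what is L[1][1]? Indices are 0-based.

L[1][1] = 3

Step 1: L[0][0] = √(4) = 2.
  L[1][0] = (2) / L[0][0] = 1.
Step 2: L[1][1] = √(9) = 3.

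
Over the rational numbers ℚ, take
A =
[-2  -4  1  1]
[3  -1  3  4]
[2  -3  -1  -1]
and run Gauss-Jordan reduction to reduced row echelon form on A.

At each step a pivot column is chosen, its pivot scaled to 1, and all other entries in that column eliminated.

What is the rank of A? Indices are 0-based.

pivot(0,0)=-2: scale R0 → (1, 2, -1/2, -1/2)
  clear (1,0): R1 −= (3)R0 → (0, -7, 9/2, 11/2)
  clear (2,0): R2 −= (2)R0 → (0, -7, 0, 0)
pivot(1,1)=-7: scale R1 → (0, 1, -9/14, -11/14)
  clear (0,1): R0 −= (2)R1 → (1, 0, 11/14, 15/14)
  clear (2,1): R2 −= (-7)R1 → (0, 0, -9/2, -11/2)
pivot(2,2)=-9/2: scale R2 → (0, 0, 1, 11/9)
  clear (0,2): R0 −= (11/14)R2 → (1, 0, 0, 1/9)
  clear (1,2): R1 −= (-9/14)R2 → (0, 1, 0, 0)

rank = 3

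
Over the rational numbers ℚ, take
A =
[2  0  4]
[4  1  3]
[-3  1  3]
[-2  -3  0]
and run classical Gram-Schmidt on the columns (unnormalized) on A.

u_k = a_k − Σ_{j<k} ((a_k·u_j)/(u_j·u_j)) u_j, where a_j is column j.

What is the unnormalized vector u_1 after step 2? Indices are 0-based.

Step 1: u_0 = a_0 = (2, 4, -3, -2).
Step 2: u_1 = a_1 − (7/33)·u_0 = (-14/33, 5/33, 18/11, -85/33).

u_1 = (-14/33, 5/33, 18/11, -85/33)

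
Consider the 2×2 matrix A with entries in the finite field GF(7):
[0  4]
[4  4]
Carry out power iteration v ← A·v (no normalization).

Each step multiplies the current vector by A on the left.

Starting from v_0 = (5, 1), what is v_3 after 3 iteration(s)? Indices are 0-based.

v_3 = (0, 6)

v_0 = (5, 1).
v_1 = A·v_0 = (4, 3).
v_2 = A·v_1 = (5, 0).
v_3 = A·v_2 = (0, 6).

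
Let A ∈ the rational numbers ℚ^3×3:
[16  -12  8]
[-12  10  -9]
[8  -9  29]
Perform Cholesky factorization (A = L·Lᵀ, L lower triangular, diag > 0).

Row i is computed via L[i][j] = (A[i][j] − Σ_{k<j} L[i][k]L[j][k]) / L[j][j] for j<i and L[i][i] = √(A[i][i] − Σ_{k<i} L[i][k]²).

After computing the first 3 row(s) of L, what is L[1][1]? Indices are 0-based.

L[1][1] = 1

Step 1: L[0][0] = √(16) = 4.
  L[1][0] = (-12) / L[0][0] = -3.
Step 2: L[1][1] = √(1) = 1.
  L[2][0] = (8) / L[0][0] = 2.
  L[2][1] = (-3) / L[1][1] = -3.
Step 3: L[2][2] = √(16) = 4.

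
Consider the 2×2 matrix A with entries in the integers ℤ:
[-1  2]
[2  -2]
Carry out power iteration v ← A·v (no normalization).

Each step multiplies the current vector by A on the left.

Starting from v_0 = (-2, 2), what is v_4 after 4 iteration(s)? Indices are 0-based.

v_4 = (-278, 356)

v_0 = (-2, 2).
v_1 = A·v_0 = (6, -8).
v_2 = A·v_1 = (-22, 28).
v_3 = A·v_2 = (78, -100).
v_4 = A·v_3 = (-278, 356).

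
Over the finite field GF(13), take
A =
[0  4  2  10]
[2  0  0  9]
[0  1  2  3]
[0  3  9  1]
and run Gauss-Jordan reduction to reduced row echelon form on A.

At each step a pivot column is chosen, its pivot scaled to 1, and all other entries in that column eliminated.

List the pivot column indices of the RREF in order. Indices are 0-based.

pivot(0,0): swap R0↔R1
pivot(0,0)=2: scale R0 → (1, 0, 0, 11)
pivot(1,1)=4: scale R1 → (0, 1, 7, 9)
  clear (2,1): R2 −= (1)R1 → (0, 0, 8, 7)
  clear (3,1): R3 −= (3)R1 → (0, 0, 1, 0)
pivot(2,2)=8: scale R2 → (0, 0, 1, 9)
  clear (1,2): R1 −= (7)R2 → (0, 1, 0, 11)
  clear (3,2): R3 −= (1)R2 → (0, 0, 0, 4)
pivot(3,3)=4: scale R3 → (0, 0, 0, 1)
  clear (0,3): R0 −= (11)R3 → (1, 0, 0, 0)
  clear (1,3): R1 −= (11)R3 → (0, 1, 0, 0)
  clear (2,3): R2 −= (9)R3 → (0, 0, 1, 0)

pivot columns: 0, 1, 2, 3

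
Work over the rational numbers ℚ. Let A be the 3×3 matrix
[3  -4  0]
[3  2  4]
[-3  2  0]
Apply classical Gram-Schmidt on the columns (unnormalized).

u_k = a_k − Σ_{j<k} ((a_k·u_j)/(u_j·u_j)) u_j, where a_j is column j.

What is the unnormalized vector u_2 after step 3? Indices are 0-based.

Step 1: u_0 = a_0 = (3, 3, -3).
Step 2: u_1 = a_1 − (-4/9)·u_0 = (-8/3, 10/3, 2/3).
Step 3: u_2 = a_2 − (4/9)·u_0 − (5/7)·u_1 = (4/7, 2/7, 6/7).

u_2 = (4/7, 2/7, 6/7)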